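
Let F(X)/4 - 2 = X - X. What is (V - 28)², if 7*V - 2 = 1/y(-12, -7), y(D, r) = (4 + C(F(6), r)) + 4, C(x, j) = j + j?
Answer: 1357225/1764 ≈ 769.40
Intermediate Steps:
F(X) = 8 (F(X) = 8 + 4*(X - X) = 8 + 4*0 = 8 + 0 = 8)
C(x, j) = 2*j
y(D, r) = 8 + 2*r (y(D, r) = (4 + 2*r) + 4 = 8 + 2*r)
V = 11/42 (V = 2/7 + 1/(7*(8 + 2*(-7))) = 2/7 + 1/(7*(8 - 14)) = 2/7 + (⅐)/(-6) = 2/7 + (⅐)*(-⅙) = 2/7 - 1/42 = 11/42 ≈ 0.26190)
(V - 28)² = (11/42 - 28)² = (-1165/42)² = 1357225/1764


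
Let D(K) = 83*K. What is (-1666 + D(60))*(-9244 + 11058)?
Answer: 6011596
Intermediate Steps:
(-1666 + D(60))*(-9244 + 11058) = (-1666 + 83*60)*(-9244 + 11058) = (-1666 + 4980)*1814 = 3314*1814 = 6011596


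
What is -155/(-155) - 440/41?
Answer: -399/41 ≈ -9.7317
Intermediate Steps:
-155/(-155) - 440/41 = -155*(-1/155) - 440*1/41 = 1 - 440/41 = -399/41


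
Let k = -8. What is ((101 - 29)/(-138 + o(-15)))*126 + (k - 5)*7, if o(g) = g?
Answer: -2555/17 ≈ -150.29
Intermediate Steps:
((101 - 29)/(-138 + o(-15)))*126 + (k - 5)*7 = ((101 - 29)/(-138 - 15))*126 + (-8 - 5)*7 = (72/(-153))*126 - 13*7 = (72*(-1/153))*126 - 91 = -8/17*126 - 91 = -1008/17 - 91 = -2555/17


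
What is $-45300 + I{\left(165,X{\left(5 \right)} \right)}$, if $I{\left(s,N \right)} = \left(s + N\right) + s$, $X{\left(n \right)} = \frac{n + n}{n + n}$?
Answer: $-44969$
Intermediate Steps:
$X{\left(n \right)} = 1$ ($X{\left(n \right)} = \frac{2 n}{2 n} = 2 n \frac{1}{2 n} = 1$)
$I{\left(s,N \right)} = N + 2 s$ ($I{\left(s,N \right)} = \left(N + s\right) + s = N + 2 s$)
$-45300 + I{\left(165,X{\left(5 \right)} \right)} = -45300 + \left(1 + 2 \cdot 165\right) = -45300 + \left(1 + 330\right) = -45300 + 331 = -44969$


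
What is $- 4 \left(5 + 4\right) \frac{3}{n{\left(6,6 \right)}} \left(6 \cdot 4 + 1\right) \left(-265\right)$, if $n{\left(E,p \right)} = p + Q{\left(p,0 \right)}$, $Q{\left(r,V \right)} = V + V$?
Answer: $119250$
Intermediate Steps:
$Q{\left(r,V \right)} = 2 V$
$n{\left(E,p \right)} = p$ ($n{\left(E,p \right)} = p + 2 \cdot 0 = p + 0 = p$)
$- 4 \left(5 + 4\right) \frac{3}{n{\left(6,6 \right)}} \left(6 \cdot 4 + 1\right) \left(-265\right) = - 4 \left(5 + 4\right) \frac{3}{6} \left(6 \cdot 4 + 1\right) \left(-265\right) = \left(-4\right) 9 \cdot 3 \cdot \frac{1}{6} \left(24 + 1\right) \left(-265\right) = \left(-36\right) \frac{1}{2} \cdot 25 \left(-265\right) = \left(-18\right) 25 \left(-265\right) = \left(-450\right) \left(-265\right) = 119250$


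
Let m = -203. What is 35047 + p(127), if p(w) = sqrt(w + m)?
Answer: 35047 + 2*I*sqrt(19) ≈ 35047.0 + 8.7178*I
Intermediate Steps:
p(w) = sqrt(-203 + w) (p(w) = sqrt(w - 203) = sqrt(-203 + w))
35047 + p(127) = 35047 + sqrt(-203 + 127) = 35047 + sqrt(-76) = 35047 + 2*I*sqrt(19)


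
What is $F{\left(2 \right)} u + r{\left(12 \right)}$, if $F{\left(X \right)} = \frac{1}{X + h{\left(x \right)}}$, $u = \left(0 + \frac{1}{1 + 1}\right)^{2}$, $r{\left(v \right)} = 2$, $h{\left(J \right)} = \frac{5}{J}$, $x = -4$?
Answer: $\frac{7}{3} \approx 2.3333$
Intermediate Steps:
$u = \frac{1}{4}$ ($u = \left(0 + \frac{1}{2}\right)^{2} = \left(\frac{1}{2}\right)^{2} = \frac{1}{4} \approx 0.25$)
$F{\left(X \right)} = \frac{1}{- \frac{5}{4} + X}$ ($F{\left(X \right)} = \frac{1}{X + \frac{5}{-4}} = \frac{1}{X + 5 \left(- \frac{1}{4}\right)} = \frac{1}{X - \frac{5}{4}} = \frac{1}{- \frac{5}{4} + X}$)
$F{\left(2 \right)} u + r{\left(12 \right)} = \frac{4}{-5 + 4 \cdot 2} \cdot \frac{1}{4} + 2 = \frac{4}{-5 + 8} \cdot \frac{1}{4} + 2 = \frac{4}{3} \cdot \frac{1}{4} + 2 = \frac{1}{3} + 2 = \frac{7}{3}$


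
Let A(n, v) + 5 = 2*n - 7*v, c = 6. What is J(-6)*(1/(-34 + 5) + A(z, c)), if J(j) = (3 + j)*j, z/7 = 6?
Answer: 19296/29 ≈ 665.38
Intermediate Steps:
z = 42 (z = 7*6 = 42)
J(j) = j*(3 + j)
A(n, v) = -5 - 7*v + 2*n (A(n, v) = -5 + (2*n - 7*v) = -5 + (-7*v + 2*n) = -5 - 7*v + 2*n)
J(-6)*(1/(-34 + 5) + A(z, c)) = (-6*(3 - 6))*(1/(-34 + 5) + (-5 - 7*6 + 2*42)) = (-6*(-3))*(1/(-29) + (-5 - 42 + 84)) = 18*(-1/29 + 37) = 18*(1072/29) = 19296/29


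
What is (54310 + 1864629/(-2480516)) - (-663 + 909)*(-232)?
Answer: 276282968483/2480516 ≈ 1.1138e+5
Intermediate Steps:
(54310 + 1864629/(-2480516)) - (-663 + 909)*(-232) = (54310 + 1864629*(-1/2480516)) - 246*(-232) = (54310 - 1864629/2480516) - 1*(-57072) = 134714959331/2480516 + 57072 = 276282968483/2480516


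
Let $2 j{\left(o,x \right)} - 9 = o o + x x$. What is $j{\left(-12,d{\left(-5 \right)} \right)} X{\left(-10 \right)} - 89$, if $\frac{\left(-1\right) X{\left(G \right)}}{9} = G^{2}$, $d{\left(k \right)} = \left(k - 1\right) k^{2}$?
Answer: $-10193939$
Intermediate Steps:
$d{\left(k \right)} = k^{2} \left(-1 + k\right)$ ($d{\left(k \right)} = \left(k - 1\right) k^{2} = \left(-1 + k\right) k^{2} = k^{2} \left(-1 + k\right)$)
$j{\left(o,x \right)} = \frac{9}{2} + \frac{o^{2}}{2} + \frac{x^{2}}{2}$ ($j{\left(o,x \right)} = \frac{9}{2} + \frac{o o + x x}{2} = \frac{9}{2} + \frac{o^{2} + x^{2}}{2} = \frac{9}{2} + \left(\frac{o^{2}}{2} + \frac{x^{2}}{2}\right) = \frac{9}{2} + \frac{o^{2}}{2} + \frac{x^{2}}{2}$)
$X{\left(G \right)} = - 9 G^{2}$
$j{\left(-12,d{\left(-5 \right)} \right)} X{\left(-10 \right)} - 89 = \left(\frac{9}{2} + \frac{\left(-12\right)^{2}}{2} + \frac{\left(\left(-5\right)^{2} \left(-1 - 5\right)\right)^{2}}{2}\right) \left(- 9 \left(-10\right)^{2}\right) - 89 = \left(\frac{9}{2} + \frac{1}{2} \cdot 144 + \frac{\left(25 \left(-6\right)\right)^{2}}{2}\right) \left(\left(-9\right) 100\right) - 89 = \left(\frac{9}{2} + 72 + \frac{\left(-150\right)^{2}}{2}\right) \left(-900\right) - 89 = \left(\frac{9}{2} + 72 + \frac{1}{2} \cdot 22500\right) \left(-900\right) - 89 = \left(\frac{9}{2} + 72 + 11250\right) \left(-900\right) - 89 = \frac{22653}{2} \left(-900\right) - 89 = -10193850 - 89 = -10193939$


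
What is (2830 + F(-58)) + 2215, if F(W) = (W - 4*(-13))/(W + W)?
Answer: 292613/58 ≈ 5045.1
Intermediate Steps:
F(W) = (52 + W)/(2*W) (F(W) = (W + 52)/((2*W)) = (52 + W)*(1/(2*W)) = (52 + W)/(2*W))
(2830 + F(-58)) + 2215 = (2830 + (½)*(52 - 58)/(-58)) + 2215 = (2830 + (½)*(-1/58)*(-6)) + 2215 = (2830 + 3/58) + 2215 = 164143/58 + 2215 = 292613/58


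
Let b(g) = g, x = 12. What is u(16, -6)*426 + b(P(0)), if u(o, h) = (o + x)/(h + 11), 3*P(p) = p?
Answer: 11928/5 ≈ 2385.6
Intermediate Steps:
P(p) = p/3
u(o, h) = (12 + o)/(11 + h) (u(o, h) = (o + 12)/(h + 11) = (12 + o)/(11 + h))
u(16, -6)*426 + b(P(0)) = ((12 + 16)/(11 - 6))*426 + (⅓)*0 = (28/5)*426 + 0 = 11928/5 + 0 = 11928/5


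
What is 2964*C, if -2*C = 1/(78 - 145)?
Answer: 1482/67 ≈ 22.119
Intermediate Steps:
C = 1/134 (C = -1/(2*(78 - 145)) = -½/(-67) = -½*(-1/67) = 1/134 ≈ 0.0074627)
2964*C = 2964*(1/134) = 1482/67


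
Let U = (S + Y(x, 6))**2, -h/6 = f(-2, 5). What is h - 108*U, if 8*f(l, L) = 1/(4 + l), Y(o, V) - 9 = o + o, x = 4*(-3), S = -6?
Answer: -381027/8 ≈ -47628.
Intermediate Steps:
x = -12
Y(o, V) = 9 + 2*o (Y(o, V) = 9 + (o + o) = 9 + 2*o)
f(l, L) = 1/(8*(4 + l))
h = -3/8 (h = -3/(4*(4 - 2)) = -3/(4*2) = -6*1/16 = -3/8 ≈ -0.37500)
U = 441 (U = (-6 + (9 + 2*(-12)))**2 = (-6 + (9 - 24))**2 = (-6 - 15)**2 = (-21)**2 = 441)
h - 108*U = -3/8 - 108*441 = -3/8 - 47628 = -381027/8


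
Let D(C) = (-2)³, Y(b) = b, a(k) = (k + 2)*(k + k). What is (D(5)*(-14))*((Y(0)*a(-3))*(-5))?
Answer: 0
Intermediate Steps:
a(k) = 2*k*(2 + k) (a(k) = (2 + k)*(2*k) = 2*k*(2 + k))
D(C) = -8
(D(5)*(-14))*((Y(0)*a(-3))*(-5)) = (-8*(-14))*((0*(2*(-3)*(2 - 3)))*(-5)) = 112*((0*(2*(-3)*(-1)))*(-5)) = 112*((0*6)*(-5)) = 112*(0*(-5)) = 112*0 = 0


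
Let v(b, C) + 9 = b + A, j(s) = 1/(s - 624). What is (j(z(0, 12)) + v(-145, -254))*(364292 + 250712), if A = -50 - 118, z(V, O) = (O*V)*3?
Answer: -2376387283/12 ≈ -1.9803e+8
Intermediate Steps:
z(V, O) = 3*O*V
A = -168
j(s) = 1/(-624 + s)
v(b, C) = -177 + b (v(b, C) = -9 + (b - 168) = -9 + (-168 + b) = -177 + b)
(j(z(0, 12)) + v(-145, -254))*(364292 + 250712) = (1/(-624 + 3*12*0) + (-177 - 145))*(364292 + 250712) = (1/(-624 + 0) - 322)*615004 = (1/(-624) - 322)*615004 = (-1/624 - 322)*615004 = -200929/624*615004 = -2376387283/12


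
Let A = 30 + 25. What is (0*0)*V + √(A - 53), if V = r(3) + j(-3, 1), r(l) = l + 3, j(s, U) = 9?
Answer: √2 ≈ 1.4142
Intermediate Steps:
r(l) = 3 + l
V = 15 (V = (3 + 3) + 9 = 6 + 9 = 15)
A = 55
(0*0)*V + √(A - 53) = (0*0)*15 + √(55 - 53) = 0*15 + √2 = 0 + √2 = √2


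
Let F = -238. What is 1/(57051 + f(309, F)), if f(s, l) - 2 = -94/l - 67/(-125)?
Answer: 14875/848677223 ≈ 1.7527e-5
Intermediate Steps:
f(s, l) = 317/125 - 94/l (f(s, l) = 2 + (-94/l - 67/(-125)) = 2 + (-94/l - 67*(-1/125)) = 2 + (-94/l + 67/125) = 2 + (67/125 - 94/l) = 317/125 - 94/l)
1/(57051 + f(309, F)) = 1/(57051 + (317/125 - 94/(-238))) = 1/(57051 + (317/125 - 94*(-1/238))) = 1/(57051 + (317/125 + 47/119)) = 1/(57051 + 43598/14875) = 1/(848677223/14875) = 14875/848677223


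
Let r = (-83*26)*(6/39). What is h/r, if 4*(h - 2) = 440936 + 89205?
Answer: -530149/1328 ≈ -399.21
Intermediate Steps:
r = -332 (r = -12948/39 = -2158*2/13 = -332)
h = 530149/4 (h = 2 + (440936 + 89205)/4 = 2 + (¼)*530141 = 2 + 530141/4 = 530149/4 ≈ 1.3254e+5)
h/r = (530149/4)/(-332) = (530149/4)*(-1/332) = -530149/1328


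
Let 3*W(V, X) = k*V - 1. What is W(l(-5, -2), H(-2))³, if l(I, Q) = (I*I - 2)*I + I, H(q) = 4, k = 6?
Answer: -374805361/27 ≈ -1.3882e+7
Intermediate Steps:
l(I, Q) = I + I*(-2 + I²) (l(I, Q) = (I² - 2)*I + I = (-2 + I²)*I + I = I*(-2 + I²) + I = I + I*(-2 + I²))
W(V, X) = -⅓ + 2*V (W(V, X) = (6*V - 1)/3 = (-1 + 6*V)/3 = -⅓ + 2*V)
W(l(-5, -2), H(-2))³ = (-⅓ + 2*((-5)³ - 1*(-5)))³ = (-⅓ + 2*(-125 + 5))³ = (-⅓ + 2*(-120))³ = (-⅓ - 240)³ = (-721/3)³ = -374805361/27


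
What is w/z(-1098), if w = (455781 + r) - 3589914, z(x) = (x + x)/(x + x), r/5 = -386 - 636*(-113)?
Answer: -2776723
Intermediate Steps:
r = 357410 (r = 5*(-386 - 636*(-113)) = 5*(-386 + 71868) = 5*71482 = 357410)
z(x) = 1 (z(x) = (2*x)/((2*x)) = (2*x)*(1/(2*x)) = 1)
w = -2776723 (w = (455781 + 357410) - 3589914 = 813191 - 3589914 = -2776723)
w/z(-1098) = -2776723/1 = -2776723*1 = -2776723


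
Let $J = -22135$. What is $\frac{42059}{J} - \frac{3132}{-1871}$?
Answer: $- \frac{9365569}{41414585} \approx -0.22614$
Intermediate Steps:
$\frac{42059}{J} - \frac{3132}{-1871} = \frac{42059}{-22135} - \frac{3132}{-1871} = 42059 \left(- \frac{1}{22135}\right) - - \frac{3132}{1871} = - \frac{42059}{22135} + \frac{3132}{1871} = - \frac{9365569}{41414585}$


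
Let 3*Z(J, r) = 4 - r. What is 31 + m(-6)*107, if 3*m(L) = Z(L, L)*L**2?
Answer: 4311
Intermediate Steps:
Z(J, r) = 4/3 - r/3 (Z(J, r) = (4 - r)/3 = 4/3 - r/3)
m(L) = L**2*(4/3 - L/3)/3 (m(L) = ((4/3 - L/3)*L**2)/3 = (L**2*(4/3 - L/3))/3 = L**2*(4/3 - L/3)/3)
31 + m(-6)*107 = 31 + ((1/9)*(-6)**2*(4 - 1*(-6)))*107 = 31 + ((1/9)*36*(4 + 6))*107 = 31 + ((1/9)*36*10)*107 = 31 + 40*107 = 31 + 4280 = 4311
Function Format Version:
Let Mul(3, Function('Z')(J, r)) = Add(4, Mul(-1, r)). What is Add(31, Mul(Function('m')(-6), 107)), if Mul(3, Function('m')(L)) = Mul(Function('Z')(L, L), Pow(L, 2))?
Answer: 4311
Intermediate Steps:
Function('Z')(J, r) = Add(Rational(4, 3), Mul(Rational(-1, 3), r)) (Function('Z')(J, r) = Mul(Rational(1, 3), Add(4, Mul(-1, r))) = Add(Rational(4, 3), Mul(Rational(-1, 3), r)))
Function('m')(L) = Mul(Rational(1, 3), Pow(L, 2), Add(Rational(4, 3), Mul(Rational(-1, 3), L))) (Function('m')(L) = Mul(Rational(1, 3), Mul(Add(Rational(4, 3), Mul(Rational(-1, 3), L)), Pow(L, 2))) = Mul(Rational(1, 3), Mul(Pow(L, 2), Add(Rational(4, 3), Mul(Rational(-1, 3), L)))) = Mul(Rational(1, 3), Pow(L, 2), Add(Rational(4, 3), Mul(Rational(-1, 3), L))))
Add(31, Mul(Function('m')(-6), 107)) = Add(31, Mul(Mul(Rational(1, 9), Pow(-6, 2), Add(4, Mul(-1, -6))), 107)) = Add(31, Mul(Mul(Rational(1, 9), 36, Add(4, 6)), 107)) = Add(31, Mul(Mul(Rational(1, 9), 36, 10), 107)) = Add(31, Mul(40, 107)) = Add(31, 4280) = 4311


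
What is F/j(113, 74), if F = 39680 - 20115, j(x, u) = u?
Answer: 19565/74 ≈ 264.39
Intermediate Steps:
F = 19565
F/j(113, 74) = 19565/74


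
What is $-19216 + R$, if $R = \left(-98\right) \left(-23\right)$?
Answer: $-16962$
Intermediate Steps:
$R = 2254$
$-19216 + R = -19216 + 2254 = -16962$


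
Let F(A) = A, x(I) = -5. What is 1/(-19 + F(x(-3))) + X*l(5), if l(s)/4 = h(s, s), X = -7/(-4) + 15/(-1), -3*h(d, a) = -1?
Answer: -425/24 ≈ -17.708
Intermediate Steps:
h(d, a) = ⅓ (h(d, a) = -⅓*(-1) = ⅓)
X = -53/4 (X = -7*(-¼) + 15*(-1) = 7/4 - 15 = -53/4 ≈ -13.250)
l(s) = 4/3 (l(s) = 4*(⅓) = 4/3)
1/(-19 + F(x(-3))) + X*l(5) = 1/(-19 - 5) - 53/4*4/3 = 1/(-24) - 53/3 = -1/24 - 53/3 = -425/24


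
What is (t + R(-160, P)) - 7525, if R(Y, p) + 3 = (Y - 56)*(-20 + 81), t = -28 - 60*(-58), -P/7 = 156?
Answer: -17252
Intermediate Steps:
P = -1092 (P = -7*156 = -1092)
t = 3452 (t = -28 + 3480 = 3452)
R(Y, p) = -3419 + 61*Y (R(Y, p) = -3 + (Y - 56)*(-20 + 81) = -3 + (-56 + Y)*61 = -3 + (-3416 + 61*Y) = -3419 + 61*Y)
(t + R(-160, P)) - 7525 = (3452 + (-3419 + 61*(-160))) - 7525 = (3452 + (-3419 - 9760)) - 7525 = (3452 - 13179) - 7525 = -9727 - 7525 = -17252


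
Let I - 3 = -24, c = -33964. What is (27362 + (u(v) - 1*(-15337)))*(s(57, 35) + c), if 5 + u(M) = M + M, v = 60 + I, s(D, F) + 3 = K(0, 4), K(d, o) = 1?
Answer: -1452793752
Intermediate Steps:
I = -21 (I = 3 - 24 = -21)
s(D, F) = -2 (s(D, F) = -3 + 1 = -2)
v = 39 (v = 60 - 21 = 39)
u(M) = -5 + 2*M (u(M) = -5 + (M + M) = -5 + 2*M)
(27362 + (u(v) - 1*(-15337)))*(s(57, 35) + c) = (27362 + ((-5 + 2*39) - 1*(-15337)))*(-2 - 33964) = (27362 + ((-5 + 78) + 15337))*(-33966) = (27362 + (73 + 15337))*(-33966) = (27362 + 15410)*(-33966) = 42772*(-33966) = -1452793752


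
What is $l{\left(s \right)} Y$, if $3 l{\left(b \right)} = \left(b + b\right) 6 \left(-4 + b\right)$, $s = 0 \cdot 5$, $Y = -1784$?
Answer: $0$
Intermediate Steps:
$s = 0$
$l{\left(b \right)} = \frac{2 b \left(-24 + 6 b\right)}{3}$ ($l{\left(b \right)} = \frac{\left(b + b\right) 6 \left(-4 + b\right)}{3} = \frac{2 b \left(-24 + 6 b\right)}{3}$)
$l{\left(s \right)} Y = 4 \cdot 0 \left(-4 + 0\right) \left(-1784\right) = 4 \cdot 0 \left(-4\right) \left(-1784\right) = 0 \left(-1784\right) = 0$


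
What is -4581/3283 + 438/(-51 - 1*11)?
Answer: -860988/101773 ≈ -8.4599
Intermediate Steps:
-4581/3283 + 438/(-51 - 1*11) = -4581*1/3283 + 438/(-51 - 11) = -4581/3283 + 438/(-62) = -4581/3283 + 438*(-1/62) = -4581/3283 - 219/31 = -860988/101773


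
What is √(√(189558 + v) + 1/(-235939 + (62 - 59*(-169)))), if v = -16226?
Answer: √(-225906 + 102067041672*√43333)/225906 ≈ 20.404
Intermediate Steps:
√(√(189558 + v) + 1/(-235939 + (62 - 59*(-169)))) = √(√(189558 - 16226) + 1/(-235939 + (62 - 59*(-169)))) = √(√173332 + 1/(-235939 + (62 + 9971))) = √(2*√43333 + 1/(-235939 + 10033)) = √(2*√43333 + 1/(-225906)) = √(2*√43333 - 1/225906) = √(-1/225906 + 2*√43333)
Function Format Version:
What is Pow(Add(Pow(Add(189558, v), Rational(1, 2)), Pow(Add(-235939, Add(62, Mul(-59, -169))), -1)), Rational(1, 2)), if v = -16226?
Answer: Mul(Rational(1, 225906), Pow(Add(-225906, Mul(102067041672, Pow(43333, Rational(1, 2)))), Rational(1, 2))) ≈ 20.404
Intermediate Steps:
Pow(Add(Pow(Add(189558, v), Rational(1, 2)), Pow(Add(-235939, Add(62, Mul(-59, -169))), -1)), Rational(1, 2)) = Pow(Add(Pow(Add(189558, -16226), Rational(1, 2)), Pow(Add(-235939, Add(62, Mul(-59, -169))), -1)), Rational(1, 2)) = Pow(Add(Pow(173332, Rational(1, 2)), Pow(Add(-235939, Add(62, 9971)), -1)), Rational(1, 2)) = Pow(Add(Mul(2, Pow(43333, Rational(1, 2))), Pow(Add(-235939, 10033), -1)), Rational(1, 2)) = Pow(Add(Mul(2, Pow(43333, Rational(1, 2))), Pow(-225906, -1)), Rational(1, 2)) = Pow(Add(Mul(2, Pow(43333, Rational(1, 2))), Rational(-1, 225906)), Rational(1, 2)) = Pow(Add(Rational(-1, 225906), Mul(2, Pow(43333, Rational(1, 2)))), Rational(1, 2))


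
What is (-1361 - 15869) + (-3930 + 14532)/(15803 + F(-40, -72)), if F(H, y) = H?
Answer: -271585888/15763 ≈ -17229.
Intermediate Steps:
(-1361 - 15869) + (-3930 + 14532)/(15803 + F(-40, -72)) = (-1361 - 15869) + (-3930 + 14532)/(15803 - 40) = -17230 + 10602/15763 = -271585888/15763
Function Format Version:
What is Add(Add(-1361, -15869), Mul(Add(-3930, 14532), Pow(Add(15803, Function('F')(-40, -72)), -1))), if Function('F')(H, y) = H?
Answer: Rational(-271585888, 15763) ≈ -17229.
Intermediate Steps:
Add(Add(-1361, -15869), Mul(Add(-3930, 14532), Pow(Add(15803, Function('F')(-40, -72)), -1))) = Add(Add(-1361, -15869), Mul(Add(-3930, 14532), Pow(Add(15803, -40), -1))) = Add(-17230, Mul(10602, Pow(15763, -1))) = Add(-17230, Mul(10602, Rational(1, 15763))) = Add(-17230, Rational(10602, 15763)) = Rational(-271585888, 15763)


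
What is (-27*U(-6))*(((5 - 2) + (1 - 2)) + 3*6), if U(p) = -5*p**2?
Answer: 97200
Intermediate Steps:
(-27*U(-6))*(((5 - 2) + (1 - 2)) + 3*6) = (-(-135)*(-6)**2)*(((5 - 2) + (1 - 2)) + 3*6) = (-(-135)*36)*((3 - 1) + 18) = (-27*(-180))*(2 + 18) = 4860*20 = 97200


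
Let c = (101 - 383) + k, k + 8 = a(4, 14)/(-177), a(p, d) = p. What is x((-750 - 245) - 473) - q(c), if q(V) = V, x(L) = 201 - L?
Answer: 346747/177 ≈ 1959.0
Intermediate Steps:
k = -1420/177 (k = -8 + 4/(-177) = -8 + 4*(-1/177) = -8 - 4/177 = -1420/177 ≈ -8.0226)
c = -51334/177 (c = (101 - 383) - 1420/177 = -282 - 1420/177 = -51334/177 ≈ -290.02)
x((-750 - 245) - 473) - q(c) = (201 - ((-750 - 245) - 473)) - 1*(-51334/177) = (201 - (-995 - 473)) + 51334/177 = (201 - 1*(-1468)) + 51334/177 = (201 + 1468) + 51334/177 = 1669 + 51334/177 = 346747/177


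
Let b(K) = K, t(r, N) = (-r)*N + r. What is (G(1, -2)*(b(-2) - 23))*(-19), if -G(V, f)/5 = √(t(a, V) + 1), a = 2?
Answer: -2375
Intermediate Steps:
t(r, N) = r - N*r (t(r, N) = -N*r + r = r - N*r)
G(V, f) = -5*√(3 - 2*V) (G(V, f) = -5*√(2*(1 - V) + 1) = -5*√((2 - 2*V) + 1) = -5*√(3 - 2*V))
(G(1, -2)*(b(-2) - 23))*(-19) = ((-5*√(3 - 2*1))*(-2 - 23))*(-19) = (-5*√(3 - 2)*(-25))*(-19) = (-5*√1*(-25))*(-19) = (-5*1*(-25))*(-19) = -5*(-25)*(-19) = 125*(-19) = -2375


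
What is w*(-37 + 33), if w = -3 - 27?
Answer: 120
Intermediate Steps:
w = -30
w*(-37 + 33) = -30*(-37 + 33) = -30*(-4) = 120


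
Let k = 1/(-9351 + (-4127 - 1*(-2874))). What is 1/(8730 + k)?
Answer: 10604/92572919 ≈ 0.00011455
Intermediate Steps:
k = -1/10604 (k = 1/(-9351 + (-4127 + 2874)) = 1/(-9351 - 1253) = 1/(-10604) = -1/10604 ≈ -9.4304e-5)
1/(8730 + k) = 1/(8730 - 1/10604) = 1/(92572919/10604) = 10604/92572919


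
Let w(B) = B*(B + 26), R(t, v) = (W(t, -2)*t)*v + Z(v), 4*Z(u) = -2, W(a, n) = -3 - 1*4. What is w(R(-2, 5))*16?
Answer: 106196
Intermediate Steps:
W(a, n) = -7 (W(a, n) = -3 - 4 = -7)
Z(u) = -1/2 (Z(u) = (1/4)*(-2) = -1/2)
R(t, v) = -1/2 - 7*t*v (R(t, v) = (-7*t)*v - 1/2 = -7*t*v - 1/2 = -1/2 - 7*t*v)
w(B) = B*(26 + B)
w(R(-2, 5))*16 = ((-1/2 - 7*(-2)*5)*(26 + (-1/2 - 7*(-2)*5)))*16 = ((-1/2 + 70)*(26 + (-1/2 + 70)))*16 = (139*(26 + 139/2)/2)*16 = ((139/2)*(191/2))*16 = (26549/4)*16 = 106196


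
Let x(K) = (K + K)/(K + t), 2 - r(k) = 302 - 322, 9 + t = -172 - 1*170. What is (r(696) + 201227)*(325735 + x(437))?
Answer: 2818903195458/43 ≈ 6.5556e+10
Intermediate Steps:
t = -351 (t = -9 + (-172 - 1*170) = -9 + (-172 - 170) = -9 - 342 = -351)
r(k) = 22 (r(k) = 2 - (302 - 322) = 2 - 1*(-20) = 2 + 20 = 22)
x(K) = 2*K/(-351 + K) (x(K) = (K + K)/(K - 351) = (2*K)/(-351 + K) = 2*K/(-351 + K))
(r(696) + 201227)*(325735 + x(437)) = (22 + 201227)*(325735 + 2*437/(-351 + 437)) = 201249*(325735 + 2*437/86) = 201249*(325735 + 2*437*(1/86)) = 201249*(325735 + 437/43) = 201249*(14007042/43) = 2818903195458/43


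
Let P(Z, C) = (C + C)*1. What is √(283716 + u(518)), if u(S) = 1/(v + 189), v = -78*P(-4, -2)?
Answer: √71213000217/501 ≈ 532.65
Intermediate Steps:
P(Z, C) = 2*C (P(Z, C) = (2*C)*1 = 2*C)
v = 312 (v = -156*(-2) = -78*(-4) = 312)
u(S) = 1/501 (u(S) = 1/(312 + 189) = 1/501)
√(283716 + u(518)) = √(283716 + 1/501) = √(142141717/501) = √71213000217/501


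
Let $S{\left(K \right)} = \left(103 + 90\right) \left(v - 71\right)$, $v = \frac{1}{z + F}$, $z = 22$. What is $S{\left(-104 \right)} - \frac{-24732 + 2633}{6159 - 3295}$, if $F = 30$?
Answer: $- \frac{509764621}{37232} \approx -13692.0$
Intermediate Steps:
$v = \frac{1}{52}$ ($v = \frac{1}{22 + 30} = \frac{1}{52} \approx 0.019231$)
$S{\left(K \right)} = - \frac{712363}{52}$ ($S{\left(K \right)} = \left(103 + 90\right) \left(\frac{1}{52} - 71\right) = 193 \left(- \frac{3691}{52}\right) = - \frac{712363}{52}$)
$S{\left(-104 \right)} - \frac{-24732 + 2633}{6159 - 3295} = - \frac{712363}{52} - \frac{-24732 + 2633}{6159 - 3295} = - \frac{712363}{52} - - \frac{22099}{2864} = - \frac{712363}{52} + \frac{22099}{2864} = - \frac{509764621}{37232}$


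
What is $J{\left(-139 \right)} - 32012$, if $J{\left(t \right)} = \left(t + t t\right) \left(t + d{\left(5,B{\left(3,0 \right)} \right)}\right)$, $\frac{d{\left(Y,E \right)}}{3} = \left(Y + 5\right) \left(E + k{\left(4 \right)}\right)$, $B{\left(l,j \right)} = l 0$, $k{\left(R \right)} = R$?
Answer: $-396470$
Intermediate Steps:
$B{\left(l,j \right)} = 0$
$d{\left(Y,E \right)} = 3 \left(4 + E\right) \left(5 + Y\right)$ ($d{\left(Y,E \right)} = 3 \left(Y + 5\right) \left(E + 4\right) = 3 \left(5 + Y\right) \left(4 + E\right) = 3 \left(4 + E\right) \left(5 + Y\right)$)
$J{\left(t \right)} = \left(120 + t\right) \left(t + t^{2}\right)$ ($J{\left(t \right)} = \left(t + t t\right) \left(t + \left(60 + 12 \cdot 5 + 15 \cdot 0 + 3 \cdot 0 \cdot 5\right)\right) = \left(t + t^{2}\right) \left(t + \left(60 + 60 + 0 + 0\right)\right) = \left(t + t^{2}\right) \left(t + 120\right) = \left(t + t^{2}\right) \left(120 + t\right) = \left(120 + t\right) \left(t + t^{2}\right)$)
$J{\left(-139 \right)} - 32012 = - 139 \left(120 + \left(-139\right)^{2} + 121 \left(-139\right)\right) - 32012 = - 139 \left(120 + 19321 - 16819\right) - 32012 = \left(-139\right) 2622 - 32012 = -364458 - 32012 = -396470$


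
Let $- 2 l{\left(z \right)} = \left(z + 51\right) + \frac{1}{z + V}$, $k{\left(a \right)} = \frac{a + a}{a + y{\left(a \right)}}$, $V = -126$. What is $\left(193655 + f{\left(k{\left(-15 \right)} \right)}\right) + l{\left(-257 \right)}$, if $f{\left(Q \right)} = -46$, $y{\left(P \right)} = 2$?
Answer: $\frac{148383393}{766} \approx 1.9371 \cdot 10^{5}$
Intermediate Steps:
$k{\left(a \right)} = \frac{2 a}{2 + a}$ ($k{\left(a \right)} = \frac{a + a}{a + 2} = \frac{2 a}{2 + a}$)
$l{\left(z \right)} = - \frac{51}{2} - \frac{z}{2} - \frac{1}{2 \left(-126 + z\right)}$ ($l{\left(z \right)} = - \frac{\left(z + 51\right) + \frac{1}{z - 126}}{2} = - \frac{\left(51 + z\right) + \frac{1}{-126 + z}}{2} = - \frac{51 + z + \frac{1}{-126 + z}}{2} = - \frac{51}{2} - \frac{z}{2} - \frac{1}{2 \left(-126 + z\right)}$)
$\left(193655 + f{\left(k{\left(-15 \right)} \right)}\right) + l{\left(-257 \right)} = \left(193655 - 46\right) + \frac{6425 - \left(-257\right)^{2} + 75 \left(-257\right)}{2 \left(-126 - 257\right)} = 193609 + \frac{6425 - 66049 - 19275}{2 \left(-383\right)} = 193609 + \frac{1}{2} \left(- \frac{1}{383}\right) \left(6425 - 66049 - 19275\right) = 193609 + \frac{1}{2} \left(- \frac{1}{383}\right) \left(-78899\right) = 193609 + \frac{78899}{766} = \frac{148383393}{766}$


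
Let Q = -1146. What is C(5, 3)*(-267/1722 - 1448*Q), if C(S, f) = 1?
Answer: 952500103/574 ≈ 1.6594e+6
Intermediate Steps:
C(5, 3)*(-267/1722 - 1448*Q) = 1*(-267/1722 - 1448/(1/(-1146))) = 1*(-267*1/1722 - 1448/(-1/1146)) = 1*(-89/574 - 1448*(-1146)) = 1*(-89/574 + 1659408) = 1*(952500103/574) = 952500103/574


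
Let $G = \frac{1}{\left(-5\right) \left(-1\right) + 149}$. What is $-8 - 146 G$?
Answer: $- \frac{689}{77} \approx -8.9481$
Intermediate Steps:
$G = \frac{1}{154}$ ($G = \frac{1}{5 + 149} = \frac{1}{154} \approx 0.0064935$)
$-8 - 146 G = -8 - \frac{73}{77} = - \frac{689}{77}$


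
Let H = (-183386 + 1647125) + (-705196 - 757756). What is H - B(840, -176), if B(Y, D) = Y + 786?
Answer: -839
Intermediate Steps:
B(Y, D) = 786 + Y
H = 787 (H = 1463739 - 1462952 = 787)
H - B(840, -176) = 787 - (786 + 840) = 787 - 1*1626 = 787 - 1626 = -839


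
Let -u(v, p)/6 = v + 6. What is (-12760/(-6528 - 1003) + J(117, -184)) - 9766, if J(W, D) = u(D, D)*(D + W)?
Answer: -612423222/7531 ≈ -81320.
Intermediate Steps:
u(v, p) = -36 - 6*v (u(v, p) = -6*(v + 6) = -6*(6 + v) = -36 - 6*v)
J(W, D) = (-36 - 6*D)*(D + W)
(-12760/(-6528 - 1003) + J(117, -184)) - 9766 = (-12760/(-6528 - 1003) - 6*(6 - 184)*(-184 + 117)) - 9766 = (-12760/(-7531) - 6*(-178)*(-67)) - 9766 = (-12760*(-1/7531) - 71556) - 9766 = (12760/7531 - 71556) - 9766 = -538875476/7531 - 9766 = -612423222/7531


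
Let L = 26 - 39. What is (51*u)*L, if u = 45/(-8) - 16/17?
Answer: 34827/8 ≈ 4353.4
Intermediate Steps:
u = -893/136 (u = 45*(-⅛) - 16*1/17 = -45/8 - 16/17 = -893/136 ≈ -6.5662)
L = -13
(51*u)*L = (51*(-893/136))*(-13) = -2679/8*(-13) = 34827/8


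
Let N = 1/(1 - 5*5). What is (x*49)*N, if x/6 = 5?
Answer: -245/4 ≈ -61.250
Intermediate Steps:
x = 30 (x = 6*5 = 30)
N = -1/24 (N = 1/(1 - 25) = 1/(-24) = -1/24 ≈ -0.041667)
(x*49)*N = (30*49)*(-1/24) = 1470*(-1/24) = -245/4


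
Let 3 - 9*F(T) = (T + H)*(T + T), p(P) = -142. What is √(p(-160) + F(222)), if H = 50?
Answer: I*√122043/3 ≈ 116.45*I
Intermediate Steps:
F(T) = ⅓ - 2*T*(50 + T)/9 (F(T) = ⅓ - (T + 50)*(T + T)/9 = ⅓ - (50 + T)*2*T/9 = ⅓ - 2*T*(50 + T)/9)
√(p(-160) + F(222)) = √(-142 + (⅓ - 100/9*222 - 2/9*222²)) = √(-142 + (⅓ - 7400/3 - 2/9*49284)) = √(-142 + (⅓ - 7400/3 - 10952)) = √(-142 - 40255/3) = √(-40681/3) = I*√122043/3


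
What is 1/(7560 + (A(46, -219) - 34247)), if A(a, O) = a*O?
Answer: -1/36761 ≈ -2.7203e-5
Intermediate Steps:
A(a, O) = O*a
1/(7560 + (A(46, -219) - 34247)) = 1/(7560 + (-219*46 - 34247)) = 1/(7560 + (-10074 - 34247)) = 1/(7560 - 44321) = 1/(-36761) = -1/36761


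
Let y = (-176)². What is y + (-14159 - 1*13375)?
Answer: 3442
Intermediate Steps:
y = 30976
y + (-14159 - 1*13375) = 30976 + (-14159 - 1*13375) = 30976 + (-14159 - 13375) = 30976 - 27534 = 3442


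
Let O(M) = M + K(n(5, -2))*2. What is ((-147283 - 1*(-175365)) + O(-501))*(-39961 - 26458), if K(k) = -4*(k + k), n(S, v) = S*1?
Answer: -1826588919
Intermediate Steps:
n(S, v) = S
K(k) = -8*k
O(M) = -80 + M (O(M) = M - 8*5*2 = M - 40*2 = M - 80 = -80 + M)
((-147283 - 1*(-175365)) + O(-501))*(-39961 - 26458) = ((-147283 - 1*(-175365)) + (-80 - 501))*(-39961 - 26458) = ((-147283 + 175365) - 581)*(-66419) = (28082 - 581)*(-66419) = 27501*(-66419) = -1826588919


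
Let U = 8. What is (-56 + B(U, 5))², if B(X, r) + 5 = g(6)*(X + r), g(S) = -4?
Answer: 12769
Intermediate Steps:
B(X, r) = -5 - 4*X - 4*r (B(X, r) = -5 - 4*(X + r) = -5 + (-4*X - 4*r) = -5 - 4*X - 4*r)
(-56 + B(U, 5))² = (-56 + (-5 - 4*8 - 4*5))² = (-56 + (-5 - 32 - 20))² = (-56 - 57)² = (-113)² = 12769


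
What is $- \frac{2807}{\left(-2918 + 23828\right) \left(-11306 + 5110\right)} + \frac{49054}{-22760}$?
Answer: $- \frac{158882297603}{73718706840} \approx -2.1553$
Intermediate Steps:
$- \frac{2807}{\left(-2918 + 23828\right) \left(-11306 + 5110\right)} + \frac{49054}{-22760} = - \frac{2807}{20910 \left(-6196\right)} + 49054 \left(- \frac{1}{22760}\right) = - \frac{2807}{-129558360} - \frac{24527}{11380} = \left(-2807\right) \left(- \frac{1}{129558360}\right) - \frac{24527}{11380} = \frac{2807}{129558360} - \frac{24527}{11380} = - \frac{158882297603}{73718706840}$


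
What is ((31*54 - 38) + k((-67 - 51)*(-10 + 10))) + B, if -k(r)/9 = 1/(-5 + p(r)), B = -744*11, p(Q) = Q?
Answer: -32731/5 ≈ -6546.2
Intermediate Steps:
B = -8184
k(r) = -9/(-5 + r)
((31*54 - 38) + k((-67 - 51)*(-10 + 10))) + B = ((31*54 - 38) - 9/(-5 + (-67 - 51)*(-10 + 10))) - 8184 = ((1674 - 38) - 9/(-5 - 118*0)) - 8184 = (1636 - 9/(-5 + 0)) - 8184 = (1636 - 9/(-5)) - 8184 = (1636 - 9*(-1/5)) - 8184 = (1636 + 9/5) - 8184 = 8189/5 - 8184 = -32731/5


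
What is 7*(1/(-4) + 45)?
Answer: 1253/4 ≈ 313.25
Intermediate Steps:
7*(1/(-4) + 45) = 7*(-1/4 + 45) = 7*(179/4) = 1253/4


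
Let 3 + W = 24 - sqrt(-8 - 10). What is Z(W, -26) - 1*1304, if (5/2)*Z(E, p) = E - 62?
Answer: -6602/5 - 6*I*sqrt(2)/5 ≈ -1320.4 - 1.6971*I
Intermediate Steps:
W = 21 - 3*I*sqrt(2) (W = -3 + (24 - sqrt(-8 - 10)) = -3 + (24 - sqrt(-18)) = -3 + (24 - 3*I*sqrt(2)) = 21 - 3*I*sqrt(2) ≈ 21.0 - 4.2426*I)
Z(E, p) = -124/5 + 2*E/5 (Z(E, p) = 2*(E - 62)/5 = 2*(-62 + E)/5 = -124/5 + 2*E/5)
Z(W, -26) - 1*1304 = (-124/5 + 2*(21 - 3*I*sqrt(2))/5) - 1*1304 = (-124/5 + (42/5 - 6*I*sqrt(2)/5)) - 1304 = (-82/5 - 6*I*sqrt(2)/5) - 1304 = -6602/5 - 6*I*sqrt(2)/5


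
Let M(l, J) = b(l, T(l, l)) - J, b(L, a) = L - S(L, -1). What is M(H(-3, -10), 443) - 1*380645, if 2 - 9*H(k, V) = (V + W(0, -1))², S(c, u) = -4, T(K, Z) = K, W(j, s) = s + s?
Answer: -3429898/9 ≈ -3.8110e+5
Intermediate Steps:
W(j, s) = 2*s
H(k, V) = 2/9 - (-2 + V)²/9 (H(k, V) = 2/9 - (V + 2*(-1))²/9 = 2/9 - (V - 2)²/9 = 2/9 - (-2 + V)²/9)
b(L, a) = 4 + L (b(L, a) = L - 1*(-4) = L + 4 = 4 + L)
M(l, J) = 4 + l - J (M(l, J) = (4 + l) - J = 4 + l - J)
M(H(-3, -10), 443) - 1*380645 = (4 + (2/9 - (-2 - 10)²/9) - 1*443) - 1*380645 = (4 + (2/9 - ⅑*(-12)²) - 443) - 380645 = (4 + (2/9 - ⅑*144) - 443) - 380645 = (4 + (2/9 - 16) - 443) - 380645 = (4 - 142/9 - 443) - 380645 = -4093/9 - 380645 = -3429898/9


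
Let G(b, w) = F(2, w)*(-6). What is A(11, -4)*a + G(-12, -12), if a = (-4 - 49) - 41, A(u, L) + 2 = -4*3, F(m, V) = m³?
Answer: 1268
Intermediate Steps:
G(b, w) = -48 (G(b, w) = 2³*(-6) = 8*(-6) = -48)
A(u, L) = -14 (A(u, L) = -2 - 4*3 = -2 - 12 = -14)
a = -94 (a = -53 - 41 = -94)
A(11, -4)*a + G(-12, -12) = -14*(-94) - 48 = 1316 - 48 = 1268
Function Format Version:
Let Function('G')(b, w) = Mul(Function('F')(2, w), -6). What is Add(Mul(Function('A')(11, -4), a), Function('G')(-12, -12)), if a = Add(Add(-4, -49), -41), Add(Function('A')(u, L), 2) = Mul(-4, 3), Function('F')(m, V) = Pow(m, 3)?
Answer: 1268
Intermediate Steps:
Function('G')(b, w) = -48 (Function('G')(b, w) = Mul(Pow(2, 3), -6) = Mul(8, -6) = -48)
Function('A')(u, L) = -14 (Function('A')(u, L) = Add(-2, Mul(-4, 3)) = Add(-2, -12) = -14)
a = -94 (a = Add(-53, -41) = -94)
Add(Mul(Function('A')(11, -4), a), Function('G')(-12, -12)) = Add(Mul(-14, -94), -48) = Add(1316, -48) = 1268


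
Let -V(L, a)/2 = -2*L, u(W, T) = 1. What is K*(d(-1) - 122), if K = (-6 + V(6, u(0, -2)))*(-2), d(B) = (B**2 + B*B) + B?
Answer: 4356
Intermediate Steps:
V(L, a) = 4*L (V(L, a) = -(-4)*L = 4*L)
d(B) = B + 2*B**2 (d(B) = (B**2 + B**2) + B = 2*B**2 + B = B + 2*B**2)
K = -36 (K = (-6 + 4*6)*(-2) = (-6 + 24)*(-2) = 18*(-2) = -36)
K*(d(-1) - 122) = -36*(-(1 + 2*(-1)) - 122) = -36*(-(1 - 2) - 122) = -36*(-1*(-1) - 122) = -36*(1 - 122) = -36*(-121) = 4356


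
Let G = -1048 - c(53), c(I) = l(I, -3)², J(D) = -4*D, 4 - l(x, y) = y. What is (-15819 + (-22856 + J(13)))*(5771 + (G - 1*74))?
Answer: -178144200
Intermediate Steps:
l(x, y) = 4 - y
c(I) = 49 (c(I) = (4 - 1*(-3))² = (4 + 3)² = 7² = 49)
G = -1097 (G = -1048 - 1*49 = -1048 - 49 = -1097)
(-15819 + (-22856 + J(13)))*(5771 + (G - 1*74)) = (-15819 + (-22856 - 4*13))*(5771 + (-1097 - 1*74)) = (-15819 + (-22856 - 52))*(5771 + (-1097 - 74)) = (-15819 - 22908)*(5771 - 1171) = -38727*4600 = -178144200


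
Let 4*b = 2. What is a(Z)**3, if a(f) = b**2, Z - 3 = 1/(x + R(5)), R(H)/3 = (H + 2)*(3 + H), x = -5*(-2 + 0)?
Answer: 1/64 ≈ 0.015625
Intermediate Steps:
b = 1/2 (b = (1/4)*2 = 1/2 ≈ 0.50000)
x = 10 (x = -5*(-2) = 10)
R(H) = 3*(2 + H)*(3 + H) (R(H) = 3*((H + 2)*(3 + H)) = 3*((2 + H)*(3 + H)) = 3*(2 + H)*(3 + H))
Z = 535/178 (Z = 3 + 1/(10 + (18 + 3*5**2 + 15*5)) = 3 + 1/(10 + (18 + 3*25 + 75)) = 3 + 1/(10 + (18 + 75 + 75)) = 3 + 1/(10 + 168) = 3 + 1/178 = 535/178 ≈ 3.0056)
a(f) = 1/4 (a(f) = (1/2)**2 = 1/4)
a(Z)**3 = (1/4)**3 = 1/64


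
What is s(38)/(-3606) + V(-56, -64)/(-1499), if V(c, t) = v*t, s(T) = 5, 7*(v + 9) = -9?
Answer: -16668913/37837758 ≈ -0.44054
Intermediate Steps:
v = -72/7 (v = -9 + (⅐)*(-9) = -9 - 9/7 = -72/7 ≈ -10.286)
V(c, t) = -72*t/7
s(38)/(-3606) + V(-56, -64)/(-1499) = 5/(-3606) - 72/7*(-64)/(-1499) = 5*(-1/3606) + (4608/7)*(-1/1499) = -5/3606 - 4608/10493 = -16668913/37837758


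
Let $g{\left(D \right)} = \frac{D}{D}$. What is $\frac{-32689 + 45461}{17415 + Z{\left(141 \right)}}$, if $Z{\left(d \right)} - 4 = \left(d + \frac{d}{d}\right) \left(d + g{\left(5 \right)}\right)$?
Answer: $\frac{12772}{37583} \approx 0.33983$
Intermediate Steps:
$g{\left(D \right)} = 1$
$Z{\left(d \right)} = 4 + \left(1 + d\right)^{2}$ ($Z{\left(d \right)} = 4 + \left(d + \frac{d}{d}\right) \left(d + 1\right) = 4 + \left(d + 1\right) \left(1 + d\right) = 4 + \left(1 + d\right) \left(1 + d\right) = 4 + \left(1 + d\right)^{2}$)
$\frac{-32689 + 45461}{17415 + Z{\left(141 \right)}} = \frac{-32689 + 45461}{17415 + \left(5 + 141^{2} + 2 \cdot 141\right)} = \frac{12772}{17415 + \left(5 + 19881 + 282\right)} = \frac{12772}{17415 + 20168} = \frac{12772}{37583}$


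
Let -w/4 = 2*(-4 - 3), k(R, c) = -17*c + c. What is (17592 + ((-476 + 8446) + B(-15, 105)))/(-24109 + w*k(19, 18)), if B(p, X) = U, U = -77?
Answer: -25485/40237 ≈ -0.63337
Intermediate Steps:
k(R, c) = -16*c
B(p, X) = -77
w = 56 (w = -8*(-4 - 3) = -8*(-7) = -4*(-14) = 56)
(17592 + ((-476 + 8446) + B(-15, 105)))/(-24109 + w*k(19, 18)) = (17592 + ((-476 + 8446) - 77))/(-24109 + 56*(-16*18)) = (17592 + (7970 - 77))/(-24109 + 56*(-288)) = (17592 + 7893)/(-24109 - 16128) = 25485/(-40237) = 25485*(-1/40237) = -25485/40237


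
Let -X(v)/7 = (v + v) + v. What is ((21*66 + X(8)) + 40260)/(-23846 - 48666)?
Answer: -20739/36256 ≈ -0.57202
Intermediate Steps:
X(v) = -21*v (X(v) = -7*((v + v) + v) = -7*(2*v + v) = -21*v)
((21*66 + X(8)) + 40260)/(-23846 - 48666) = ((21*66 - 21*8) + 40260)/(-23846 - 48666) = ((1386 - 168) + 40260)/(-72512) = (1218 + 40260)*(-1/72512) = 41478*(-1/72512) = -20739/36256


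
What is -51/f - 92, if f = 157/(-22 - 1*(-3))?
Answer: -13475/157 ≈ -85.828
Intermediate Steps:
f = -157/19 (f = 157/(-22 + 3) = 157/(-19) = 157*(-1/19) = -157/19 ≈ -8.2632)
-51/f - 92 = -51/(-157/19) - 92 = -51*(-19/157) - 92 = 969/157 - 92 = -13475/157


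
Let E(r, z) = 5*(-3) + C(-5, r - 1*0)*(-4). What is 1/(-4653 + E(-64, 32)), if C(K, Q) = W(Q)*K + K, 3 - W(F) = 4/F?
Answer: -4/18347 ≈ -0.00021802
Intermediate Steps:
W(F) = 3 - 4/F
C(K, Q) = K + K*(3 - 4/Q) (C(K, Q) = (3 - 4/Q)*K + K = K*(3 - 4/Q) + K = K + K*(3 - 4/Q))
E(r, z) = -15 + 80*(-1 + r)/r (E(r, z) = 5*(-3) + (4*(-5)*(-1 + (r - 1*0))/(r - 1*0))*(-4) = -15 + (4*(-5)*(-1 + (r + 0))/(r + 0))*(-4) = -15 + (4*(-5)*(-1 + r)/r)*(-4) = -15 - 20*(-1 + r)/r*(-4) = -15 + 80*(-1 + r)/r)
1/(-4653 + E(-64, 32)) = 1/(-4653 + (65 - 80/(-64))) = 1/(-4653 + (65 - 80*(-1/64))) = 1/(-4653 + (65 + 5/4)) = 1/(-4653 + 265/4) = 1/(-18347/4) = -4/18347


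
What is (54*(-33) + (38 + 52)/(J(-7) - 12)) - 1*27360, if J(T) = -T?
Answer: -29160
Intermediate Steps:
(54*(-33) + (38 + 52)/(J(-7) - 12)) - 1*27360 = (54*(-33) + (38 + 52)/(-1*(-7) - 12)) - 1*27360 = (-1782 + 90/(7 - 12)) - 27360 = (-1782 + 90/(-5)) - 27360 = (-1782 + 90*(-⅕)) - 27360 = (-1782 - 18) - 27360 = -1800 - 27360 = -29160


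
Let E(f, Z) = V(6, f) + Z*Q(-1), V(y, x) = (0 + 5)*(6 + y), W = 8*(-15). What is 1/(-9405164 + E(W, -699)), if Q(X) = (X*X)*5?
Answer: -1/9408599 ≈ -1.0629e-7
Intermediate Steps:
W = -120
V(y, x) = 30 + 5*y (V(y, x) = 5*(6 + y) = 30 + 5*y)
Q(X) = 5*X² (Q(X) = X²*5 = 5*X²)
E(f, Z) = 60 + 5*Z (E(f, Z) = (30 + 5*6) + Z*(5*(-1)²) = (30 + 30) + Z*(5*1) = 60 + Z*5 = 60 + 5*Z)
1/(-9405164 + E(W, -699)) = 1/(-9405164 + (60 + 5*(-699))) = 1/(-9405164 + (60 - 3495)) = 1/(-9405164 - 3435) = 1/(-9408599) = -1/9408599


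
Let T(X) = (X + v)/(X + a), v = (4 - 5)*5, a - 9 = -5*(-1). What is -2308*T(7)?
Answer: -4616/21 ≈ -219.81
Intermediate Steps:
a = 14 (a = 9 - 5*(-1) = 9 + 5 = 14)
v = -5 (v = -1*5 = -5)
T(X) = (-5 + X)/(14 + X) (T(X) = (X - 5)/(X + 14) = (-5 + X)/(14 + X))
-2308*T(7) = -2308*(-5 + 7)/(14 + 7) = -2308*2/21 = -4616/21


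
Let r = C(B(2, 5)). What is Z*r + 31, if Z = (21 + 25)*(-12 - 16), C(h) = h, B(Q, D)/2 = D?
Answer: -12849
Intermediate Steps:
B(Q, D) = 2*D
Z = -1288 (Z = 46*(-28) = -1288)
r = 10 (r = 2*5 = 10)
Z*r + 31 = -1288*10 + 31 = -12880 + 31 = -12849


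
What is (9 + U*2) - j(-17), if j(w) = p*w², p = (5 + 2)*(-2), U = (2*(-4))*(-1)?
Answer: 4071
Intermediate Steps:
U = 8 (U = -8*(-1) = 8)
p = -14 (p = 7*(-2) = -14)
j(w) = -14*w²
(9 + U*2) - j(-17) = (9 + 8*2) - (-14)*(-17)² = (9 + 16) - (-14)*289 = 25 - 1*(-4046) = 25 + 4046 = 4071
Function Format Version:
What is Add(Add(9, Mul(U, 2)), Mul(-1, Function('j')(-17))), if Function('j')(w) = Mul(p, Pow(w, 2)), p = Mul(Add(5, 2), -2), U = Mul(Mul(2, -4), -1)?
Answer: 4071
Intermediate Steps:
U = 8 (U = Mul(-8, -1) = 8)
p = -14 (p = Mul(7, -2) = -14)
Function('j')(w) = Mul(-14, Pow(w, 2))
Add(Add(9, Mul(U, 2)), Mul(-1, Function('j')(-17))) = Add(Add(9, Mul(8, 2)), Mul(-1, Mul(-14, Pow(-17, 2)))) = Add(Add(9, 16), Mul(-1, Mul(-14, 289))) = Add(25, Mul(-1, -4046)) = Add(25, 4046) = 4071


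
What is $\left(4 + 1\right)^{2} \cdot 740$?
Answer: $18500$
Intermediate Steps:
$\left(4 + 1\right)^{2} \cdot 740 = 5^{2} \cdot 740 = 25 \cdot 740 = 18500$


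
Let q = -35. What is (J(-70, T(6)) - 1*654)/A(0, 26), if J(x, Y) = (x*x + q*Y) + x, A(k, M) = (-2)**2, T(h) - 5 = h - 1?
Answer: 1913/2 ≈ 956.50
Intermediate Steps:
T(h) = 4 + h (T(h) = 5 + (h - 1) = 5 + (-1 + h) = 4 + h)
A(k, M) = 4
J(x, Y) = x + x**2 - 35*Y (J(x, Y) = (x*x - 35*Y) + x = (x**2 - 35*Y) + x = x + x**2 - 35*Y)
(J(-70, T(6)) - 1*654)/A(0, 26) = ((-70 + (-70)**2 - 35*(4 + 6)) - 1*654)/4 = ((-70 + 4900 - 35*10) - 654)*(1/4) = ((-70 + 4900 - 350) - 654)*(1/4) = (4480 - 654)*(1/4) = 3826*(1/4) = 1913/2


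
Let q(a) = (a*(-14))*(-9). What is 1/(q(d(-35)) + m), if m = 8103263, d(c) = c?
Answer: 1/8098853 ≈ 1.2347e-7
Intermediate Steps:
q(a) = 126*a (q(a) = -14*a*(-9) = 126*a)
1/(q(d(-35)) + m) = 1/(126*(-35) + 8103263) = 1/(-4410 + 8103263) = 1/8098853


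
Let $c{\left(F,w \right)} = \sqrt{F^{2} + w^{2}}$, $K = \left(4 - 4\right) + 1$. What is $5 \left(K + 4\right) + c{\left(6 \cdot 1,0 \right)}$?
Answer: $31$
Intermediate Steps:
$K = 1$ ($K = 0 + 1 = 1$)
$5 \left(K + 4\right) + c{\left(6 \cdot 1,0 \right)} = 5 \left(1 + 4\right) + \sqrt{\left(6 \cdot 1\right)^{2} + 0^{2}} = 5 \cdot 5 + \sqrt{6^{2} + 0} = 25 + \sqrt{36 + 0} = 25 + \sqrt{36} = 25 + 6 = 31$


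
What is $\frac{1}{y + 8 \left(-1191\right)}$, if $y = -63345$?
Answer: $- \frac{1}{72873} \approx -1.3722 \cdot 10^{-5}$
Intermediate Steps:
$\frac{1}{y + 8 \left(-1191\right)} = \frac{1}{-63345 + 8 \left(-1191\right)} = \frac{1}{-63345 - 9528} = \frac{1}{-72873} = - \frac{1}{72873}$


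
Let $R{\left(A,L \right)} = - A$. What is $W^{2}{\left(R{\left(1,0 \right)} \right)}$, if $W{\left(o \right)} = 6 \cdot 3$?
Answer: $324$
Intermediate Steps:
$W{\left(o \right)} = 18$
$W^{2}{\left(R{\left(1,0 \right)} \right)} = 18^{2} = 324$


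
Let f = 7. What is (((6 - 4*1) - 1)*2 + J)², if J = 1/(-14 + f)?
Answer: 169/49 ≈ 3.4490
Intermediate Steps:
J = -⅐ (J = 1/(-14 + 7) = 1/(-7) = -⅐ ≈ -0.14286)
(((6 - 4*1) - 1)*2 + J)² = (((6 - 4*1) - 1)*2 - ⅐)² = (((6 - 4) - 1)*2 - ⅐)² = ((2 - 1)*2 - ⅐)² = (1*2 - ⅐)² = (2 - ⅐)² = (13/7)² = 169/49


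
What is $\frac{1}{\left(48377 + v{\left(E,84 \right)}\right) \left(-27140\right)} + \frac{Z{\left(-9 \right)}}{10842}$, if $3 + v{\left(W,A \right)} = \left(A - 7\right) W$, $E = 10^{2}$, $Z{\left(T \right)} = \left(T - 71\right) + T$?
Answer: $- \frac{67722257441}{8249939959560} \approx -0.0082088$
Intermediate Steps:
$Z{\left(T \right)} = -71 + 2 T$ ($Z{\left(T \right)} = \left(-71 + T\right) + T = -71 + 2 T$)
$E = 100$
$v{\left(W,A \right)} = -3 + W \left(-7 + A\right)$ ($v{\left(W,A \right)} = -3 + \left(A - 7\right) W = -3 + \left(-7 + A\right) W = -3 + W \left(-7 + A\right)$)
$\frac{1}{\left(48377 + v{\left(E,84 \right)}\right) \left(-27140\right)} + \frac{Z{\left(-9 \right)}}{10842} = \frac{1}{\left(48377 - -7697\right) \left(-27140\right)} + \frac{-71 + 2 \left(-9\right)}{10842} = \frac{1}{48377 - -7697} \left(- \frac{1}{27140}\right) + \left(-71 - 18\right) \frac{1}{10842} = \frac{1}{48377 + 7697} \left(- \frac{1}{27140}\right) - \frac{89}{10842} = \frac{1}{56074} \left(- \frac{1}{27140}\right) - \frac{89}{10842} = - \frac{1}{1521848360} - \frac{89}{10842} = - \frac{67722257441}{8249939959560}$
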